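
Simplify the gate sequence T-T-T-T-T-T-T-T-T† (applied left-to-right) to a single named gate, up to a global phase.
T†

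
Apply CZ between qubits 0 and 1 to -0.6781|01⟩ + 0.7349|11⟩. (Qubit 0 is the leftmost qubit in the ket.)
-0.6781|01⟩ - 0.7349|11⟩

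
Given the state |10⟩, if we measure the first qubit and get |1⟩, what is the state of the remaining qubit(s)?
|0⟩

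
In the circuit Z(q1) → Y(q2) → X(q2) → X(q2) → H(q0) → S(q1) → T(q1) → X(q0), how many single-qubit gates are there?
8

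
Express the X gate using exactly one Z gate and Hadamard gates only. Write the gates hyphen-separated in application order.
H-Z-H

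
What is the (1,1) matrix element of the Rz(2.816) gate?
(0.1621 + 0.9868i)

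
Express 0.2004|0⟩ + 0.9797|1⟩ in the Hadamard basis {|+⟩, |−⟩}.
0.8345|+⟩ - 0.551|−⟩

With |ψ⟩ = α|0⟩ + β|1⟩, the Hadamard-basis coefficients are ⟨+|ψ⟩ = (α + β)/√2 and ⟨−|ψ⟩ = (α − β)/√2.
Here α = 0.2004, β = 0.9797: (α + β)/√2 = 0.8345, (α − β)/√2 = -0.551.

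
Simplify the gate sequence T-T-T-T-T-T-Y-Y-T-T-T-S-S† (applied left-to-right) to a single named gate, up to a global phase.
T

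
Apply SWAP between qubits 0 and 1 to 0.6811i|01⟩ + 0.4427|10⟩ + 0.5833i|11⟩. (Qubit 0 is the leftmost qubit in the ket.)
0.4427|01⟩ + 0.6811i|10⟩ + 0.5833i|11⟩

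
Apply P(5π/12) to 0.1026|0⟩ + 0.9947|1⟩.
0.1026|0⟩ + (0.2574 + 0.9608i)|1⟩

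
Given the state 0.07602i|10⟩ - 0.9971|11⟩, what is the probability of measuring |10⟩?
0.005779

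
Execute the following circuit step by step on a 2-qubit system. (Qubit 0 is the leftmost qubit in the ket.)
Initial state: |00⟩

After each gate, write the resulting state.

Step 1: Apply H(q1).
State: 1/√2|00⟩ + 1/√2|01⟩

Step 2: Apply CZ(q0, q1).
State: 1/√2|00⟩ + 1/√2|01⟩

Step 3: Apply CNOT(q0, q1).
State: 1/√2|00⟩ + 1/√2|01⟩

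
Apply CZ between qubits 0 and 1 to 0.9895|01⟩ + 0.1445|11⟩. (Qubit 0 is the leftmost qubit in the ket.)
0.9895|01⟩ - 0.1445|11⟩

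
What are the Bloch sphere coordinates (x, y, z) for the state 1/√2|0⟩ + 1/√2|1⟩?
(1, 0, 0)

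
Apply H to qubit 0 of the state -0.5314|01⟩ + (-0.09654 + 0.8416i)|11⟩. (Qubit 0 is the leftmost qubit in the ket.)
(-0.444 + 0.5951i)|01⟩ + (-0.3075 - 0.5951i)|11⟩

H on qubit 0 mixes each pair of kets that differ only in qubit 0: amplitudes (a, b) of (|…0…⟩, |…1…⟩) become ((a + b)/√2, (a − b)/√2). Kets absent from the input have amplitude 0.
(|01⟩, |11⟩): (a, b) = (-0.5314, (-0.09654 + 0.8416i)) → ((-0.444 + 0.5951i), (-0.3075 - 0.5951i))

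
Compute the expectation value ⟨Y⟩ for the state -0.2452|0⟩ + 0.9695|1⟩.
0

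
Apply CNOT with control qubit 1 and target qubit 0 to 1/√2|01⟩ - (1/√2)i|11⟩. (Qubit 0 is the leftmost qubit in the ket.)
-(1/√2)i|01⟩ + 1/√2|11⟩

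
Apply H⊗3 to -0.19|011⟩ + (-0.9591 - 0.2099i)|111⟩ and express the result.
(-0.4063 - 0.07421i)|000⟩ + (0.4063 + 0.07421i)|001⟩ + (0.4063 + 0.07421i)|010⟩ + (-0.4063 - 0.07421i)|011⟩ + (0.2719 + 0.07421i)|100⟩ + (-0.2719 - 0.07421i)|101⟩ + (-0.2719 - 0.07421i)|110⟩ + (0.2719 + 0.07421i)|111⟩

H⊗3 gives amp(|y⟩) = (1/2√2) Σ_x (−1)^(x·y) amp(|x⟩), where x·y is the number of positions in which both x and y have a 1.
|000⟩: (-0.19 + (-0.9591 - 0.2099i))/(2√2) = (-0.4063 - 0.07421i)
|001⟩: (0.19 - (-0.9591 - 0.2099i))/(2√2) = (0.4063 + 0.07421i)
|010⟩: (0.19 - (-0.9591 - 0.2099i))/(2√2) = (0.4063 + 0.07421i)
|011⟩: (-0.19 + (-0.9591 - 0.2099i))/(2√2) = (-0.4063 - 0.07421i)
|100⟩: (-0.19 - (-0.9591 - 0.2099i))/(2√2) = (0.2719 + 0.07421i)
|101⟩: (0.19 + (-0.9591 - 0.2099i))/(2√2) = (-0.2719 - 0.07421i)
|110⟩: (0.19 + (-0.9591 - 0.2099i))/(2√2) = (-0.2719 - 0.07421i)
|111⟩: (-0.19 - (-0.9591 - 0.2099i))/(2√2) = (0.2719 + 0.07421i)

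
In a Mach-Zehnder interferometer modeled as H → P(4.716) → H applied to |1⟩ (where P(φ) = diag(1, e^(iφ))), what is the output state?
(0.4982 + 0.5i)|0⟩ + (0.5018 - 0.5i)|1⟩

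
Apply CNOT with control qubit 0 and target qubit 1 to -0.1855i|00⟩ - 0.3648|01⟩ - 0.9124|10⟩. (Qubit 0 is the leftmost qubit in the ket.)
-0.1855i|00⟩ - 0.3648|01⟩ - 0.9124|11⟩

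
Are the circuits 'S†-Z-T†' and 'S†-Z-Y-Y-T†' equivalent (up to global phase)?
Yes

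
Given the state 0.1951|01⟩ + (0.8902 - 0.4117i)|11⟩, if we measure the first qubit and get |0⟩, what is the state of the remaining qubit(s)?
|1⟩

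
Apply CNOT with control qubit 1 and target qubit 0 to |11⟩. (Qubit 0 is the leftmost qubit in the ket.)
|01⟩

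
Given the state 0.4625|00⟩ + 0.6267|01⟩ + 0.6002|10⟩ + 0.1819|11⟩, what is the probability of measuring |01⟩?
0.3928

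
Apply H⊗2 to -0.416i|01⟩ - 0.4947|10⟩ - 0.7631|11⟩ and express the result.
(-0.6289 - 0.208i)|00⟩ + (0.1342 + 0.208i)|01⟩ + (0.6289 - 0.208i)|10⟩ + (-0.1342 + 0.208i)|11⟩

H⊗2 gives amp(|y⟩) = (1/2) Σ_x (−1)^(x·y) amp(|x⟩), where x·y is the number of positions in which both x and y have a 1.
|00⟩: (-0.416i - 0.4947 - 0.7631)/2 = (-0.6289 - 0.208i)
|01⟩: (0.416i - 0.4947 + 0.7631)/2 = (0.1342 + 0.208i)
|10⟩: (-0.416i + 0.4947 + 0.7631)/2 = (0.6289 - 0.208i)
|11⟩: (0.416i + 0.4947 - 0.7631)/2 = (-0.1342 + 0.208i)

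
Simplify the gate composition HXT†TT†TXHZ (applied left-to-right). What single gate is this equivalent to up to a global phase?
Z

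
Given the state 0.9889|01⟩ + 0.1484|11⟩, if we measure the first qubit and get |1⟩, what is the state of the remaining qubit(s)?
|1⟩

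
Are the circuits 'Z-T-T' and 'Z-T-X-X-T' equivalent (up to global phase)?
Yes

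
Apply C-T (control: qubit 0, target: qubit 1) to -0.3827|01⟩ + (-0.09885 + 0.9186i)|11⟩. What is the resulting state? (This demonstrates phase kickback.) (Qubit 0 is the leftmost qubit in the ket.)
-0.3827|01⟩ + (-0.7194 + 0.5797i)|11⟩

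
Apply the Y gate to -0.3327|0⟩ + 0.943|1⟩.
-0.943i|0⟩ - 0.3327i|1⟩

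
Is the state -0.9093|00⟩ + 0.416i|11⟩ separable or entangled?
Entangled

Writing the state as a|00⟩ + b|01⟩ + c|10⟩ + d|11⟩, it is a product state iff ad − bc = 0.
Here (a, b, c, d) = (-0.9093, 0, 0, 0.416i): ad − bc = (-0.9093)(0.416i) − (0)(0) = -0.3783i ≠ 0, so the state is entangled.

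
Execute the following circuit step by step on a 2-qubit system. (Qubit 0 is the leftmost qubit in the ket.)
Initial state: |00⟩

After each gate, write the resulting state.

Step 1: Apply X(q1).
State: |01⟩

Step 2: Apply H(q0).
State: 1/√2|01⟩ + 1/√2|11⟩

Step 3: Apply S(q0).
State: 1/√2|01⟩ + (1/√2)i|11⟩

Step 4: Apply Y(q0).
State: 1/√2|01⟩ + (1/√2)i|11⟩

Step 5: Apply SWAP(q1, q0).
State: 1/√2|10⟩ + (1/√2)i|11⟩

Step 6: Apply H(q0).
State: 1/2|00⟩ + (1/2)i|01⟩ - 1/2|10⟩ - (1/2)i|11⟩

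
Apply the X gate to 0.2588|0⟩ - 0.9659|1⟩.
-0.9659|0⟩ + 0.2588|1⟩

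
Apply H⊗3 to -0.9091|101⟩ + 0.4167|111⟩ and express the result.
-0.1741|000⟩ + 0.1741|001⟩ - 0.4687|010⟩ + 0.4687|011⟩ + 0.1741|100⟩ - 0.1741|101⟩ + 0.4687|110⟩ - 0.4687|111⟩

H⊗3 gives amp(|y⟩) = (1/2√2) Σ_x (−1)^(x·y) amp(|x⟩), where x·y is the number of positions in which both x and y have a 1.
|000⟩: (-0.9091 + 0.4167)/(2√2) = -0.1741
|001⟩: (0.9091 - 0.4167)/(2√2) = 0.1741
|010⟩: (-0.9091 - 0.4167)/(2√2) = -0.4687
|011⟩: (0.9091 + 0.4167)/(2√2) = 0.4687
|100⟩: (0.9091 - 0.4167)/(2√2) = 0.1741
|101⟩: (-0.9091 + 0.4167)/(2√2) = -0.1741
|110⟩: (0.9091 + 0.4167)/(2√2) = 0.4687
|111⟩: (-0.9091 - 0.4167)/(2√2) = -0.4687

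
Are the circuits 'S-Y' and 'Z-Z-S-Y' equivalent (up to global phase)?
Yes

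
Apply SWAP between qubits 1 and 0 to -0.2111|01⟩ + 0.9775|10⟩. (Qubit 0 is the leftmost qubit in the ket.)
0.9775|01⟩ - 0.2111|10⟩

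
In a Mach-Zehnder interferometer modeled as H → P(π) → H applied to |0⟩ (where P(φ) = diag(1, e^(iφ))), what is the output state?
|1⟩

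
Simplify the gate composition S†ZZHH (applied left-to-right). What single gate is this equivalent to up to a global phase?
S†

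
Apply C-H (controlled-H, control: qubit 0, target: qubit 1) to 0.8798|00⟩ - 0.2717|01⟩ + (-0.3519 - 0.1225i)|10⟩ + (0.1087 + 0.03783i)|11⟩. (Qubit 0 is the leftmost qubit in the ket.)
0.8798|00⟩ - 0.2717|01⟩ + (-0.172 - 0.05987i)|10⟩ + (-0.3257 - 0.1134i)|11⟩

C-H leaves the control-|0⟩ kets |00⟩, |01⟩ unchanged and applies H to qubit 1 on the control-|1⟩ pair (|10⟩, |11⟩).
H = [[1/√2, 1/√2], [1/√2, -1/√2]].
With a = amp(|10⟩) = (-0.3519 - 0.1225i) and b = amp(|11⟩) = (0.1087 + 0.03783i):
new amp(|10⟩) = (1/√2)·a + (1/√2)·b = (-0.172 - 0.05987i)
new amp(|11⟩) = (1/√2)·a + (-1/√2)·b = (-0.3257 - 0.1134i)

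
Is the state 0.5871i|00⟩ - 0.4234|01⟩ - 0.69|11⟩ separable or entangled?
Entangled

Writing the state as a|00⟩ + b|01⟩ + c|10⟩ + d|11⟩, it is a product state iff ad − bc = 0.
Here (a, b, c, d) = (0.5871i, -0.4234, 0, -0.69): ad − bc = (0.5871i)(-0.69) − (-0.4234)(0) = -0.4051i ≠ 0, so the state is entangled.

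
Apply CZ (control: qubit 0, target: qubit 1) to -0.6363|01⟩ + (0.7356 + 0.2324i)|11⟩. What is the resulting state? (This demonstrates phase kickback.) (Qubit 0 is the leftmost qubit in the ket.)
-0.6363|01⟩ + (-0.7356 - 0.2324i)|11⟩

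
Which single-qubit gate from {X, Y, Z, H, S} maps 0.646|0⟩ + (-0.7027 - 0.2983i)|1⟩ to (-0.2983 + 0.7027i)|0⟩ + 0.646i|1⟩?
Y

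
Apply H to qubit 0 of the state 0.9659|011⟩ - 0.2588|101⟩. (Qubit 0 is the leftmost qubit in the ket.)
-0.183|001⟩ + 0.683|011⟩ + 0.183|101⟩ + 0.683|111⟩

H on qubit 0 mixes each pair of kets that differ only in qubit 0: amplitudes (a, b) of (|…0…⟩, |…1…⟩) become ((a + b)/√2, (a − b)/√2). Kets absent from the input have amplitude 0.
(|001⟩, |101⟩): (a, b) = (0, -0.2588) → (-0.183, 0.183)
(|011⟩, |111⟩): (a, b) = (0.9659, 0) → (0.683, 0.683)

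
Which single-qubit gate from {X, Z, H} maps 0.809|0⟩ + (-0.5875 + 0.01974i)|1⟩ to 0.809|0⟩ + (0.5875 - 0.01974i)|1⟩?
Z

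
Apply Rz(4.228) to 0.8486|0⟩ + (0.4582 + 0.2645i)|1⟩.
(-0.4386 - 0.7265i)|0⟩ + (-0.4633 + 0.2555i)|1⟩

Rz(4.228) = [[e^(−iθ/2), 0], [0, e^(iθ/2)]] with e^(±iθ/2) = cos(θ/2) ± i·sin(θ/2); θ = 4.228, cos(θ/2) ≈ -0.516881, sin(θ/2) ≈ 0.856057.
With a = amp(|0⟩) = 0.8486 and b = amp(|1⟩) = (0.4582 + 0.2645i):
new amp(|0⟩) = (-0.516881 - 0.856057i)·a = (-0.4386 - 0.7265i)
new amp(|1⟩) = (-0.516881 + 0.856057i)·b = (-0.4633 + 0.2555i)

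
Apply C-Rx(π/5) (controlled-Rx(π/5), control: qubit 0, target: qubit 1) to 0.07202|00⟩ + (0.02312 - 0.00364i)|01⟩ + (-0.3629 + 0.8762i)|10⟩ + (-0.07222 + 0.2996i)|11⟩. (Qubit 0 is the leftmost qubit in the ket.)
0.07202|00⟩ + (0.02312 - 0.00364i)|01⟩ + (-0.2526 + 0.8556i)|10⟩ + (0.2021 + 0.3971i)|11⟩

C-Rx(π/5) leaves the control-|0⟩ kets |00⟩, |01⟩ unchanged and applies Rx(π/5) to qubit 1 on the control-|1⟩ pair (|10⟩, |11⟩).
Rx(π/5) = [[cos(θ/2), −i·sin(θ/2)], [−i·sin(θ/2), cos(θ/2)]]; θ = π/5, cos(θ/2) ≈ 0.951057, sin(θ/2) ≈ 0.309017.
With a = amp(|10⟩) = (-0.3629 + 0.8762i) and b = amp(|11⟩) = (-0.07222 + 0.2996i):
new amp(|10⟩) = (0.951057)·a + (-0.309017i)·b = (-0.2526 + 0.8556i)
new amp(|11⟩) = (-0.309017i)·a + (0.951057)·b = (0.2021 + 0.3971i)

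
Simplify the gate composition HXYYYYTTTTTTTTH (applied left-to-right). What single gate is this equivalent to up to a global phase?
Z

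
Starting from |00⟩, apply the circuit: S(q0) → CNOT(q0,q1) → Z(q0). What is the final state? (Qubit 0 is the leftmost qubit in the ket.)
|00⟩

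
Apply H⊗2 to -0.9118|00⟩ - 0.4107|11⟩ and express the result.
-0.6613|00⟩ - 0.2506|01⟩ - 0.2506|10⟩ - 0.6613|11⟩

H⊗2 gives amp(|y⟩) = (1/2) Σ_x (−1)^(x·y) amp(|x⟩), where x·y is the number of positions in which both x and y have a 1.
|00⟩: (-0.9118 - 0.4107)/2 = -0.6613
|01⟩: (-0.9118 + 0.4107)/2 = -0.2506
|10⟩: (-0.9118 + 0.4107)/2 = -0.2506
|11⟩: (-0.9118 - 0.4107)/2 = -0.6613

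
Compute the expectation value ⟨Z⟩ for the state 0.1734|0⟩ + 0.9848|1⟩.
-0.9398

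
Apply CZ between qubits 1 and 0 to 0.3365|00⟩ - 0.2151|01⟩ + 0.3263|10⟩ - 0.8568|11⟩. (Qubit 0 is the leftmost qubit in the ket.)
0.3365|00⟩ - 0.2151|01⟩ + 0.3263|10⟩ + 0.8568|11⟩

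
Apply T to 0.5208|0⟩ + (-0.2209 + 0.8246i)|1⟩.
0.5208|0⟩ + (-0.7393 + 0.4269i)|1⟩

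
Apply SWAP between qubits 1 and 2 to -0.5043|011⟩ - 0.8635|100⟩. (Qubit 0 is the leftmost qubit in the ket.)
-0.5043|011⟩ - 0.8635|100⟩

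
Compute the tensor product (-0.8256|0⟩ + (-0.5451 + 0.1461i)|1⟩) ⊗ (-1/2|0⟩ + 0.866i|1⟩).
0.4128|00⟩ - 0.715i|01⟩ + (0.2726 - 0.07305i)|10⟩ + (-0.1265 - 0.4721i)|11⟩

amp(|b₁b₂…⟩) = product of the factor amplitudes for bits b₁, b₂, …; only kets whose every factor amplitude is nonzero survive.
|00⟩: (-0.8256)(-1/2) = 0.4128
|01⟩: (-0.8256)(0.866i) = -0.715i
|10⟩: (-0.5451 + 0.1461i)(-1/2) = (0.2726 - 0.07305i)
|11⟩: (-0.5451 + 0.1461i)(0.866i) = (-0.1265 - 0.4721i)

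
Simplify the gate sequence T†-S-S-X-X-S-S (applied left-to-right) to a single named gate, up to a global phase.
T†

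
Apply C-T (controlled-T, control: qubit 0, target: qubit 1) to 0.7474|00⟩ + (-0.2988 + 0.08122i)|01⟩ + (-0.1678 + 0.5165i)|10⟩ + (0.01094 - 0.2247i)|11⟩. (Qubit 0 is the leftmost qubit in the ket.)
0.7474|00⟩ + (-0.2988 + 0.08122i)|01⟩ + (-0.1678 + 0.5165i)|10⟩ + (0.1666 - 0.1512i)|11⟩

C-T leaves the control-|0⟩ kets |00⟩, |01⟩ unchanged and applies T to qubit 1 on the control-|1⟩ pair (|10⟩, |11⟩).
T = [[1, 0], [0, (1/√2 + (1/√2)i)]].
With a = amp(|10⟩) = (-0.1678 + 0.5165i) and b = amp(|11⟩) = (0.01094 - 0.2247i):
new amp(|10⟩) = (1)·a = (-0.1678 + 0.5165i)
new amp(|11⟩) = (1/√2 + (1/√2)i)·b = (0.1666 - 0.1512i)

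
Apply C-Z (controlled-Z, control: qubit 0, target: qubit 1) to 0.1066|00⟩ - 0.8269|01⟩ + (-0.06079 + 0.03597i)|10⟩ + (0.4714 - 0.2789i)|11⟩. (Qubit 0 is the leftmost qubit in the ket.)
0.1066|00⟩ - 0.8269|01⟩ + (-0.06079 + 0.03597i)|10⟩ + (-0.4714 + 0.2789i)|11⟩

C-Z leaves the control-|0⟩ kets |00⟩, |01⟩ unchanged and applies Z to qubit 1 on the control-|1⟩ pair (|10⟩, |11⟩).
Z = [[1, 0], [0, -1]].
With a = amp(|10⟩) = (-0.06079 + 0.03597i) and b = amp(|11⟩) = (0.4714 - 0.2789i):
new amp(|10⟩) = (1)·a = (-0.06079 + 0.03597i)
new amp(|11⟩) = (-1)·b = (-0.4714 + 0.2789i)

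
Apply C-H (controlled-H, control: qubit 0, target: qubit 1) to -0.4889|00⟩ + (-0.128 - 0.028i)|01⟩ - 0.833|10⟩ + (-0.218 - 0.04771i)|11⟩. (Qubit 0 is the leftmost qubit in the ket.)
-0.4889|00⟩ + (-0.128 - 0.028i)|01⟩ + (-0.7432 - 0.03374i)|10⟩ + (-0.4349 + 0.03374i)|11⟩

C-H leaves the control-|0⟩ kets |00⟩, |01⟩ unchanged and applies H to qubit 1 on the control-|1⟩ pair (|10⟩, |11⟩).
H = [[1/√2, 1/√2], [1/√2, -1/√2]].
With a = amp(|10⟩) = -0.833 and b = amp(|11⟩) = (-0.218 - 0.04771i):
new amp(|10⟩) = (1/√2)·a + (1/√2)·b = (-0.7432 - 0.03374i)
new amp(|11⟩) = (1/√2)·a + (-1/√2)·b = (-0.4349 + 0.03374i)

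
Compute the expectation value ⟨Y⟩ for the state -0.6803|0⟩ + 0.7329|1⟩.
0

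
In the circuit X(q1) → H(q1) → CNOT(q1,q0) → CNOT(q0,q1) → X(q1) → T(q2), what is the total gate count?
6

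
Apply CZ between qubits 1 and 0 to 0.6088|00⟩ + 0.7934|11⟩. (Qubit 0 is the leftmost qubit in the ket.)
0.6088|00⟩ - 0.7934|11⟩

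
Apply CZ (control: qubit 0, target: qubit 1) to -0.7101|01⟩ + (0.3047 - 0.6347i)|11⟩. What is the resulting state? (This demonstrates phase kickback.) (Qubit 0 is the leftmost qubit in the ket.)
-0.7101|01⟩ + (-0.3047 + 0.6347i)|11⟩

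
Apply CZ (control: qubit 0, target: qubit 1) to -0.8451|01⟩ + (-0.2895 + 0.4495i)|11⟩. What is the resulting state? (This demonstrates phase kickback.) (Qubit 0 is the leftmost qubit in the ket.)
-0.8451|01⟩ + (0.2895 - 0.4495i)|11⟩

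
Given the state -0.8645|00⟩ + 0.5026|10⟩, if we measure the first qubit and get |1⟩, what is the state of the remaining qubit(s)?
|0⟩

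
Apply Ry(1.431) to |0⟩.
0.7548|0⟩ + 0.656|1⟩

Ry(1.431) = [[cos(θ/2), −sin(θ/2)], [sin(θ/2), cos(θ/2)]]; θ = 1.431, cos(θ/2) ≈ 0.754765, sin(θ/2) ≈ 0.655995.
With a = amp(|0⟩) = 1 and b = amp(|1⟩) = 0:
new amp(|0⟩) = (0.754765)·a + (-0.655995)·b = 0.7548
new amp(|1⟩) = (0.655995)·a + (0.754765)·b = 0.656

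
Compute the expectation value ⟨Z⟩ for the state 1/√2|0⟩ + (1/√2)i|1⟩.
0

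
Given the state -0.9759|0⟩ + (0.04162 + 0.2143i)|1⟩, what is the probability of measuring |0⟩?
0.9524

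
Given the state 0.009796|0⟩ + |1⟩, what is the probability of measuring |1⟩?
1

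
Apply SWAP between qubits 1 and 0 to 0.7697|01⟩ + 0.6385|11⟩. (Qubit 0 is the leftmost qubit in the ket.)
0.7697|10⟩ + 0.6385|11⟩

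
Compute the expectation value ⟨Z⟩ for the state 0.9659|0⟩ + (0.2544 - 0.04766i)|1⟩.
0.866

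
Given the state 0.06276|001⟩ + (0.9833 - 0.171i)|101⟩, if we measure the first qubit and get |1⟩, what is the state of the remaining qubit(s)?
(0.9852 - 0.1713i)|01⟩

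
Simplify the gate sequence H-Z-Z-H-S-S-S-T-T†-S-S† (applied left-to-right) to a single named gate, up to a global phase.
S†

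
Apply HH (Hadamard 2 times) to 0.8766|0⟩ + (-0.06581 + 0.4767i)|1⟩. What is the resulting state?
0.8766|0⟩ + (-0.06581 + 0.4767i)|1⟩

H² = I, so an even number of Hadamards cancels: H^2 = I and the state is unchanged.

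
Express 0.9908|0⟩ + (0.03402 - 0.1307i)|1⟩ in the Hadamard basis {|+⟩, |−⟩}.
(0.7247 - 0.09242i)|+⟩ + (0.6765 + 0.09242i)|−⟩

With |ψ⟩ = α|0⟩ + β|1⟩, the Hadamard-basis coefficients are ⟨+|ψ⟩ = (α + β)/√2 and ⟨−|ψ⟩ = (α − β)/√2.
Here α = 0.9908, β = (0.03402 - 0.1307i): (α + β)/√2 = (0.7247 - 0.09242i), (α − β)/√2 = (0.6765 + 0.09242i).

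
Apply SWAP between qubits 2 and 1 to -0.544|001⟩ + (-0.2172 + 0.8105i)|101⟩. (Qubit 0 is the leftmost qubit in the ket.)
-0.544|010⟩ + (-0.2172 + 0.8105i)|110⟩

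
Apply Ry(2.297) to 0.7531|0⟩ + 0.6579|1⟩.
-0.2914|0⟩ + 0.9566|1⟩

Ry(2.297) = [[cos(θ/2), −sin(θ/2)], [sin(θ/2), cos(θ/2)]]; θ = 2.297, cos(θ/2) ≈ 0.409856, sin(θ/2) ≈ 0.91215.
With a = amp(|0⟩) = 0.7531 and b = amp(|1⟩) = 0.6579:
new amp(|0⟩) = (0.409856)·a + (-0.91215)·b = -0.2914
new amp(|1⟩) = (0.91215)·a + (0.409856)·b = 0.9566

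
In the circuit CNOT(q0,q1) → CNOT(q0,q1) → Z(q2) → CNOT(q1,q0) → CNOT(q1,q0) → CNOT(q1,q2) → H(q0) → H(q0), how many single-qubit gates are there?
3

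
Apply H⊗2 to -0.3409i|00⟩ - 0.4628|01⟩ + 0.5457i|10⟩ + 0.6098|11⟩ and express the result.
(0.0735 + 0.1024i)|00⟩ + (-0.0735 + 0.1024i)|01⟩ + (-0.5363 - 0.4433i)|10⟩ + (0.5363 - 0.4433i)|11⟩

H⊗2 gives amp(|y⟩) = (1/2) Σ_x (−1)^(x·y) amp(|x⟩), where x·y is the number of positions in which both x and y have a 1.
|00⟩: (-0.3409i - 0.4628 + 0.5457i + 0.6098)/2 = (0.0735 + 0.1024i)
|01⟩: (-0.3409i + 0.4628 + 0.5457i - 0.6098)/2 = (-0.0735 + 0.1024i)
|10⟩: (-0.3409i - 0.4628 - 0.5457i - 0.6098)/2 = (-0.5363 - 0.4433i)
|11⟩: (-0.3409i + 0.4628 - 0.5457i + 0.6098)/2 = (0.5363 - 0.4433i)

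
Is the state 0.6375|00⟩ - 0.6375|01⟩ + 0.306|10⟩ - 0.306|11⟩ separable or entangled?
Separable

Writing the state as a|00⟩ + b|01⟩ + c|10⟩ + d|11⟩, it is a product state iff ad − bc = 0.
Here (a, b, c, d) = (0.6375, -0.6375, 0.306, -0.306): ad − bc = (0.6375)(-0.306) − (-0.6375)(0.306) = 0, so the state is separable.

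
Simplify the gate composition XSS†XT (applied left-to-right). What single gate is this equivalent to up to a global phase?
T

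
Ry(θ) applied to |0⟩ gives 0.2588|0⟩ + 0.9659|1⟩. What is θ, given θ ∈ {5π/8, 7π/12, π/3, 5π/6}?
5π/6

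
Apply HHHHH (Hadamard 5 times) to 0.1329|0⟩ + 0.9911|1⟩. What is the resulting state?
0.7948|0⟩ - 0.6068|1⟩

H² = I, so H^5 = H: a single Hadamard. With (a, b) = (0.1329, 0.9911), H gives ((a + b)/√2, (a − b)/√2) = (0.7948, -0.6068).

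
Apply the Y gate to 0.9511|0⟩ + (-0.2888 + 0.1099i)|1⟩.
(0.1099 + 0.2888i)|0⟩ + 0.9511i|1⟩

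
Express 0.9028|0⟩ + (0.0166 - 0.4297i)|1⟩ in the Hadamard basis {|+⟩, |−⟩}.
(0.6501 - 0.3038i)|+⟩ + (0.6266 + 0.3038i)|−⟩

With |ψ⟩ = α|0⟩ + β|1⟩, the Hadamard-basis coefficients are ⟨+|ψ⟩ = (α + β)/√2 and ⟨−|ψ⟩ = (α − β)/√2.
Here α = 0.9028, β = (0.0166 - 0.4297i): (α + β)/√2 = (0.6501 - 0.3038i), (α − β)/√2 = (0.6266 + 0.3038i).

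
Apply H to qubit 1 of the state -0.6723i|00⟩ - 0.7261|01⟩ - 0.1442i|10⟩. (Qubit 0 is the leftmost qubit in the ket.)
(-0.5134 - 0.4754i)|00⟩ + (0.5134 - 0.4754i)|01⟩ - 0.102i|10⟩ - 0.102i|11⟩

H on qubit 1 mixes each pair of kets that differ only in qubit 1: amplitudes (a, b) of (|…0…⟩, |…1…⟩) become ((a + b)/√2, (a − b)/√2). Kets absent from the input have amplitude 0.
(|00⟩, |01⟩): (a, b) = (-0.6723i, -0.7261) → ((-0.5134 - 0.4754i), (0.5134 - 0.4754i))
(|10⟩, |11⟩): (a, b) = (-0.1442i, 0) → (-0.102i, -0.102i)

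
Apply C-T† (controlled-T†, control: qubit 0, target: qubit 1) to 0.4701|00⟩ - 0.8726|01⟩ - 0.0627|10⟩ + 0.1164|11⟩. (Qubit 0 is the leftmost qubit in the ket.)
0.4701|00⟩ - 0.8726|01⟩ - 0.0627|10⟩ + (0.08231 - 0.08231i)|11⟩

C-T† leaves the control-|0⟩ kets |00⟩, |01⟩ unchanged and applies T† to qubit 1 on the control-|1⟩ pair (|10⟩, |11⟩).
T† = [[1, 0], [0, (1/√2 - (1/√2)i)]].
With a = amp(|10⟩) = -0.0627 and b = amp(|11⟩) = 0.1164:
new amp(|10⟩) = (1)·a = -0.0627
new amp(|11⟩) = (1/√2 - (1/√2)i)·b = (0.08231 - 0.08231i)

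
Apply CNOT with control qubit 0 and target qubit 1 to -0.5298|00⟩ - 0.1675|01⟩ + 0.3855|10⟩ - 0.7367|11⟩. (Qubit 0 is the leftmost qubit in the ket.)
-0.5298|00⟩ - 0.1675|01⟩ - 0.7367|10⟩ + 0.3855|11⟩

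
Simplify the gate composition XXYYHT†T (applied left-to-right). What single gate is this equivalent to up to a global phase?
H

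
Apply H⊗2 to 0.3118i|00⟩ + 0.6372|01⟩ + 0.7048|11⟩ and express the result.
(0.671 + 0.1559i)|00⟩ + (-0.671 + 0.1559i)|01⟩ + (-0.0338 + 0.1559i)|10⟩ + (0.0338 + 0.1559i)|11⟩

H⊗2 gives amp(|y⟩) = (1/2) Σ_x (−1)^(x·y) amp(|x⟩), where x·y is the number of positions in which both x and y have a 1.
|00⟩: (0.3118i + 0.6372 + 0.7048)/2 = (0.671 + 0.1559i)
|01⟩: (0.3118i - 0.6372 - 0.7048)/2 = (-0.671 + 0.1559i)
|10⟩: (0.3118i + 0.6372 - 0.7048)/2 = (-0.0338 + 0.1559i)
|11⟩: (0.3118i - 0.6372 + 0.7048)/2 = (0.0338 + 0.1559i)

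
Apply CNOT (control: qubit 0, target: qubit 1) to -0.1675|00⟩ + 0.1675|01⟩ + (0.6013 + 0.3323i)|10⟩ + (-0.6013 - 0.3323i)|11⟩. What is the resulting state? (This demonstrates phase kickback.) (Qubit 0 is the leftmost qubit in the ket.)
-0.1675|00⟩ + 0.1675|01⟩ + (-0.6013 - 0.3323i)|10⟩ + (0.6013 + 0.3323i)|11⟩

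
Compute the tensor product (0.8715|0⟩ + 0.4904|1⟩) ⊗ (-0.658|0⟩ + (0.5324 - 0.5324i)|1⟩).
-0.5734|00⟩ + (0.464 - 0.464i)|01⟩ - 0.3227|10⟩ + (0.2611 - 0.2611i)|11⟩

amp(|b₁b₂…⟩) = product of the factor amplitudes for bits b₁, b₂, …; only kets whose every factor amplitude is nonzero survive.
|00⟩: (0.8715)(-0.658) = -0.5734
|01⟩: (0.8715)(0.5324 - 0.5324i) = (0.464 - 0.464i)
|10⟩: (0.4904)(-0.658) = -0.3227
|11⟩: (0.4904)(0.5324 - 0.5324i) = (0.2611 - 0.2611i)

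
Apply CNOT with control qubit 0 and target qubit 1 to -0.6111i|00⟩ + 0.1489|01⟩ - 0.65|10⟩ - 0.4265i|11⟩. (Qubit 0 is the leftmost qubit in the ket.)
-0.6111i|00⟩ + 0.1489|01⟩ - 0.4265i|10⟩ - 0.65|11⟩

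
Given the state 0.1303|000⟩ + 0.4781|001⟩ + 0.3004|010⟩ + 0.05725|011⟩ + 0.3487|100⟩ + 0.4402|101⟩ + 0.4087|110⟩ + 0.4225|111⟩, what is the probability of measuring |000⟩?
0.01698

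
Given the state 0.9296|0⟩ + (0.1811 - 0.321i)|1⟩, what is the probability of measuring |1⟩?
0.1358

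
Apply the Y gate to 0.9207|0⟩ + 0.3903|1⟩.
-0.3903i|0⟩ + 0.9207i|1⟩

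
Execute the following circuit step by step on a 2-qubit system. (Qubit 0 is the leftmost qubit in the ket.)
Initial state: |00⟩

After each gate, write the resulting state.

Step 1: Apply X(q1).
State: |01⟩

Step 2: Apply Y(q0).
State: i|11⟩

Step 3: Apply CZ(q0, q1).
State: -i|11⟩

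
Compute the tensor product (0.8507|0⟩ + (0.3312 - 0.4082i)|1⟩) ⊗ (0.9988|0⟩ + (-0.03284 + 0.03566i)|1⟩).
0.8497|00⟩ + (-0.02794 + 0.03034i)|01⟩ + (0.3308 - 0.4077i)|10⟩ + (0.00368 + 0.02522i)|11⟩

amp(|b₁b₂…⟩) = product of the factor amplitudes for bits b₁, b₂, …; only kets whose every factor amplitude is nonzero survive.
|00⟩: (0.8507)(0.9988) = 0.8497
|01⟩: (0.8507)(-0.03284 + 0.03566i) = (-0.02794 + 0.03034i)
|10⟩: (0.3312 - 0.4082i)(0.9988) = (0.3308 - 0.4077i)
|11⟩: (0.3312 - 0.4082i)(-0.03284 + 0.03566i) = (0.00368 + 0.02522i)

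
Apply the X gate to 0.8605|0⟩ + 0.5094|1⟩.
0.5094|0⟩ + 0.8605|1⟩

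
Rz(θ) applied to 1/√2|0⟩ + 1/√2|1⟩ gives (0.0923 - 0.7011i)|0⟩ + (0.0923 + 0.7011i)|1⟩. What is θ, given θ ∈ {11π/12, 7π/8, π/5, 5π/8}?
11π/12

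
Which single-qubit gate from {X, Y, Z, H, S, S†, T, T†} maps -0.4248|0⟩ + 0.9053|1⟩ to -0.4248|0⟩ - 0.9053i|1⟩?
S†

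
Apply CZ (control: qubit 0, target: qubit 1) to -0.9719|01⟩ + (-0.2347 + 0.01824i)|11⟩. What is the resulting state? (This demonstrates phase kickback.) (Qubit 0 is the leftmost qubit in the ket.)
-0.9719|01⟩ + (0.2347 - 0.01824i)|11⟩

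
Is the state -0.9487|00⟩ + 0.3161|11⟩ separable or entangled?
Entangled

Writing the state as a|00⟩ + b|01⟩ + c|10⟩ + d|11⟩, it is a product state iff ad − bc = 0.
Here (a, b, c, d) = (-0.9487, 0, 0, 0.3161): ad − bc = (-0.9487)(0.3161) − (0)(0) = -0.2999 ≠ 0, so the state is entangled.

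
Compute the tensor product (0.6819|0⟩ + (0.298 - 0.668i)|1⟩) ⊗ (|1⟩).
0.6819|01⟩ + (0.298 - 0.668i)|11⟩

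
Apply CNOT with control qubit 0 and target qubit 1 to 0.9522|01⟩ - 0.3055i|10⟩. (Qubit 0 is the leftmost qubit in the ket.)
0.9522|01⟩ - 0.3055i|11⟩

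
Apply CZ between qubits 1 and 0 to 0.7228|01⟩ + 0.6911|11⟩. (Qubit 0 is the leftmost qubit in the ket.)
0.7228|01⟩ - 0.6911|11⟩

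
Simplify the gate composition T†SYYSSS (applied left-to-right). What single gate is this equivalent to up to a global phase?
T†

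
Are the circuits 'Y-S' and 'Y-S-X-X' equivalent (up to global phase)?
Yes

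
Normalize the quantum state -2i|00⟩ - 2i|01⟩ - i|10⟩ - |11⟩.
-0.6325i|00⟩ - 0.6325i|01⟩ - 0.3162i|10⟩ - 0.3162|11⟩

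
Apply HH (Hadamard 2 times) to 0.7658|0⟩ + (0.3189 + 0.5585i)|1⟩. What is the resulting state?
0.7658|0⟩ + (0.3189 + 0.5585i)|1⟩

H² = I, so an even number of Hadamards cancels: H^2 = I and the state is unchanged.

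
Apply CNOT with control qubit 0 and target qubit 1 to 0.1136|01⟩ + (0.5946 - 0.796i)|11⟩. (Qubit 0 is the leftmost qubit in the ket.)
0.1136|01⟩ + (0.5946 - 0.796i)|10⟩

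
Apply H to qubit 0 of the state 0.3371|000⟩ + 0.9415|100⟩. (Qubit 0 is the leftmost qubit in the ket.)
0.9041|000⟩ - 0.4274|100⟩

H on qubit 0 mixes each pair of kets that differ only in qubit 0: amplitudes (a, b) of (|…0…⟩, |…1…⟩) become ((a + b)/√2, (a − b)/√2). Kets absent from the input have amplitude 0.
(|000⟩, |100⟩): (a, b) = (0.3371, 0.9415) → (0.9041, -0.4274)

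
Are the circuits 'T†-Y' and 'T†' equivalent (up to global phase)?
No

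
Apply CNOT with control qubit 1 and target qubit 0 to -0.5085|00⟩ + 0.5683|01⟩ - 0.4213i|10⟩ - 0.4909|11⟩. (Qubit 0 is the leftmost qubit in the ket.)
-0.5085|00⟩ - 0.4909|01⟩ - 0.4213i|10⟩ + 0.5683|11⟩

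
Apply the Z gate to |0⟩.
|0⟩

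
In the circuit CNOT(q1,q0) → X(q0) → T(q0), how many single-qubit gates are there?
2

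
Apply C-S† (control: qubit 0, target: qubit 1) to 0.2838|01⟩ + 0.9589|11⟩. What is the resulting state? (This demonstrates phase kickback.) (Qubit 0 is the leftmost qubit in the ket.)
0.2838|01⟩ - 0.9589i|11⟩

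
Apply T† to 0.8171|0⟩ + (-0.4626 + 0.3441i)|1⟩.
0.8171|0⟩ + (-0.08379 + 0.5704i)|1⟩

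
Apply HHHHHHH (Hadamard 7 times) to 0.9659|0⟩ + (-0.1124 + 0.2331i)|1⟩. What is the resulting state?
(0.6035 + 0.1648i)|0⟩ + (0.7625 - 0.1648i)|1⟩

H² = I, so H^7 = H: a single Hadamard. With (a, b) = (0.9659, (-0.1124 + 0.2331i)), H gives ((a + b)/√2, (a − b)/√2) = ((0.6035 + 0.1648i), (0.7625 - 0.1648i)).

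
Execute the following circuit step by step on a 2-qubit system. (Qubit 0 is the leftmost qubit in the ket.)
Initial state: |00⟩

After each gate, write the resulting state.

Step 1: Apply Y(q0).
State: i|10⟩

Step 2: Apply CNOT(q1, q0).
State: i|10⟩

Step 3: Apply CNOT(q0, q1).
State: i|11⟩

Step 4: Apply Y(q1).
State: |10⟩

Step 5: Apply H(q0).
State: 1/√2|00⟩ - 1/√2|10⟩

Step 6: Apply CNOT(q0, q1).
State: 1/√2|00⟩ - 1/√2|11⟩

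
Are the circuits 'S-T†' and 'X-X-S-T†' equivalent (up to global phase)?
Yes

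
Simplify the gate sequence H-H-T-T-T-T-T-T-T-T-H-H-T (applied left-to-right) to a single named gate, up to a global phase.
T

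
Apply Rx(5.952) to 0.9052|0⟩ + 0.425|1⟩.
(-0.8928 - 0.07006i)|0⟩ + (-0.4192 - 0.1492i)|1⟩

Rx(5.952) = [[cos(θ/2), −i·sin(θ/2)], [−i·sin(θ/2), cos(θ/2)]]; θ = 5.952, cos(θ/2) ≈ -0.986321, sin(θ/2) ≈ 0.164837.
With a = amp(|0⟩) = 0.9052 and b = amp(|1⟩) = 0.425:
new amp(|0⟩) = (-0.986321)·a + (-0.164837i)·b = (-0.8928 - 0.07006i)
new amp(|1⟩) = (-0.164837i)·a + (-0.986321)·b = (-0.4192 - 0.1492i)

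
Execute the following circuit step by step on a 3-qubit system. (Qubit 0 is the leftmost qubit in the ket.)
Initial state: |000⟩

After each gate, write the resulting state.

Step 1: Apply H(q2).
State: 1/√2|000⟩ + 1/√2|001⟩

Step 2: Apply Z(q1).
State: 1/√2|000⟩ + 1/√2|001⟩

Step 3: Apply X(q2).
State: 1/√2|000⟩ + 1/√2|001⟩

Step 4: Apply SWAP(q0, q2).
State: 1/√2|000⟩ + 1/√2|100⟩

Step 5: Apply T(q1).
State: 1/√2|000⟩ + 1/√2|100⟩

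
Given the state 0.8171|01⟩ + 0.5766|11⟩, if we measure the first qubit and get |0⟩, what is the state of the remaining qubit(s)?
|1⟩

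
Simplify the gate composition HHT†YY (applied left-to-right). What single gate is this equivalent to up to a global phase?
T†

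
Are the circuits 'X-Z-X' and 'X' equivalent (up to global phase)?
No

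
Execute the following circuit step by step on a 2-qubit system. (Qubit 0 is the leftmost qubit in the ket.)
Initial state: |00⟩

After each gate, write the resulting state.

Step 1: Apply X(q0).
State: |10⟩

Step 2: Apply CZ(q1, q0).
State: |10⟩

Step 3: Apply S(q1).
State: |10⟩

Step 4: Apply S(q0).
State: i|10⟩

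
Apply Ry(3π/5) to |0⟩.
0.5878|0⟩ + 0.809|1⟩

Ry(3π/5) = [[cos(θ/2), −sin(θ/2)], [sin(θ/2), cos(θ/2)]]; θ = 3π/5, cos(θ/2) ≈ 0.587785, sin(θ/2) ≈ 0.809017.
With a = amp(|0⟩) = 1 and b = amp(|1⟩) = 0:
new amp(|0⟩) = (0.587785)·a + (-0.809017)·b = 0.5878
new amp(|1⟩) = (0.809017)·a + (0.587785)·b = 0.809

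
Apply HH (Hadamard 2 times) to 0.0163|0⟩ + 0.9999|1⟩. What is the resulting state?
0.0163|0⟩ + 0.9999|1⟩

H² = I, so an even number of Hadamards cancels: H^2 = I and the state is unchanged.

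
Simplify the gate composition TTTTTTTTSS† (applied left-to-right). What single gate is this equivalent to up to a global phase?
I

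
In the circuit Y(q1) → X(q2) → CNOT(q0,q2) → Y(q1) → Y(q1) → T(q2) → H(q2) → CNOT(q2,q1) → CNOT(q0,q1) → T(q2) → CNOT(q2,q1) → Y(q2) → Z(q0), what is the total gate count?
13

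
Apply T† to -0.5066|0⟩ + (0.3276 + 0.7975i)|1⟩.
-0.5066|0⟩ + (0.7956 + 0.3323i)|1⟩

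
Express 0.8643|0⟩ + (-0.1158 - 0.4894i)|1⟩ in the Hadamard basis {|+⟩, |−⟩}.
(0.5293 - 0.3461i)|+⟩ + (0.693 + 0.3461i)|−⟩

With |ψ⟩ = α|0⟩ + β|1⟩, the Hadamard-basis coefficients are ⟨+|ψ⟩ = (α + β)/√2 and ⟨−|ψ⟩ = (α − β)/√2.
Here α = 0.8643, β = (-0.1158 - 0.4894i): (α + β)/√2 = (0.5293 - 0.3461i), (α − β)/√2 = (0.693 + 0.3461i).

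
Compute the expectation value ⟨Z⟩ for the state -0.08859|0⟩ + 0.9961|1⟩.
-0.9844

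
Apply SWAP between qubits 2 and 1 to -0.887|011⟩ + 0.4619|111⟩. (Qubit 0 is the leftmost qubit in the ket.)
-0.887|011⟩ + 0.4619|111⟩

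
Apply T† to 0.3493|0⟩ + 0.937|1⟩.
0.3493|0⟩ + (0.6626 - 0.6626i)|1⟩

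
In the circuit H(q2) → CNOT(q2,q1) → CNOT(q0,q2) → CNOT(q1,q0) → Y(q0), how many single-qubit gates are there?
2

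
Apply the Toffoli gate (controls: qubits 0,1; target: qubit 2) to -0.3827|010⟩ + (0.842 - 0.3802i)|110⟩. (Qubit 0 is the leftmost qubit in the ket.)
-0.3827|010⟩ + (0.842 - 0.3802i)|111⟩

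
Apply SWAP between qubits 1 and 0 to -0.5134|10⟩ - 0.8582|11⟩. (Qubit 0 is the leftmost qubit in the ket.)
-0.5134|01⟩ - 0.8582|11⟩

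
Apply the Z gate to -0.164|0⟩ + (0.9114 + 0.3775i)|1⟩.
-0.164|0⟩ + (-0.9114 - 0.3775i)|1⟩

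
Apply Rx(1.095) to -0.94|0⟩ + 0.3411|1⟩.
(-0.8026 - 0.1776i)|0⟩ + (0.2912 + 0.4893i)|1⟩

Rx(1.095) = [[cos(θ/2), −i·sin(θ/2)], [−i·sin(θ/2), cos(θ/2)]]; θ = 1.095, cos(θ/2) ≈ 0.853829, sin(θ/2) ≈ 0.520554.
With a = amp(|0⟩) = -0.94 and b = amp(|1⟩) = 0.3411:
new amp(|0⟩) = (0.853829)·a + (-0.520554i)·b = (-0.8026 - 0.1776i)
new amp(|1⟩) = (-0.520554i)·a + (0.853829)·b = (0.2912 + 0.4893i)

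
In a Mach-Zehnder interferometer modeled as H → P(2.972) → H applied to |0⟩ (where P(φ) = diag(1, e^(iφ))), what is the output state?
(0.007173 + 0.08439i)|0⟩ + (0.9928 - 0.08439i)|1⟩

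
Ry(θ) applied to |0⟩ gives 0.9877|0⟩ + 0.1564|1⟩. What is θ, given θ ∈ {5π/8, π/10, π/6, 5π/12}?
π/10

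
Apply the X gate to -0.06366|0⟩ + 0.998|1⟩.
0.998|0⟩ - 0.06366|1⟩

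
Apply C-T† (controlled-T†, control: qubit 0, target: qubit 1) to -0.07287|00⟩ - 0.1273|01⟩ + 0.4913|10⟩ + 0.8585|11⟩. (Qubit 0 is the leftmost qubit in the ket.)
-0.07287|00⟩ - 0.1273|01⟩ + 0.4913|10⟩ + (0.6071 - 0.6071i)|11⟩

C-T† leaves the control-|0⟩ kets |00⟩, |01⟩ unchanged and applies T† to qubit 1 on the control-|1⟩ pair (|10⟩, |11⟩).
T† = [[1, 0], [0, (1/√2 - (1/√2)i)]].
With a = amp(|10⟩) = 0.4913 and b = amp(|11⟩) = 0.8585:
new amp(|10⟩) = (1)·a = 0.4913
new amp(|11⟩) = (1/√2 - (1/√2)i)·b = (0.6071 - 0.6071i)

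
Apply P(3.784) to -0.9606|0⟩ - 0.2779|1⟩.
-0.9606|0⟩ + (0.2225 + 0.1665i)|1⟩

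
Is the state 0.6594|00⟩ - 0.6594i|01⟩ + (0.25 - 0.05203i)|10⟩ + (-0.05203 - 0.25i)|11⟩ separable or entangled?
Separable

Writing the state as a|00⟩ + b|01⟩ + c|10⟩ + d|11⟩, it is a product state iff ad − bc = 0.
Here (a, b, c, d) = (0.6594, -0.6594i, (0.25 - 0.05203i), (-0.05203 - 0.25i)): ad − bc = (0.6594)(-0.05203 - 0.25i) − (-0.6594i)(0.25 - 0.05203i) = 0, so the state is separable.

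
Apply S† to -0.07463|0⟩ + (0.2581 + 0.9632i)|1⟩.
-0.07463|0⟩ + (0.9632 - 0.2581i)|1⟩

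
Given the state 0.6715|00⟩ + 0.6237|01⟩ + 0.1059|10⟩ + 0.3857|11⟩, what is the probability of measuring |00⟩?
0.4509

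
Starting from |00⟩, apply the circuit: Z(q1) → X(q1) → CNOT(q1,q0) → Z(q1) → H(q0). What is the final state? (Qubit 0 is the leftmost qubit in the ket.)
-1/√2|01⟩ + 1/√2|11⟩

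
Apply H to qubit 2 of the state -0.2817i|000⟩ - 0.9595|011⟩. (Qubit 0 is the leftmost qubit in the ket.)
-0.1992i|000⟩ - 0.1992i|001⟩ - 0.6785|010⟩ + 0.6785|011⟩

H on qubit 2 mixes each pair of kets that differ only in qubit 2: amplitudes (a, b) of (|…0…⟩, |…1…⟩) become ((a + b)/√2, (a − b)/√2). Kets absent from the input have amplitude 0.
(|000⟩, |001⟩): (a, b) = (-0.2817i, 0) → (-0.1992i, -0.1992i)
(|010⟩, |011⟩): (a, b) = (0, -0.9595) → (-0.6785, 0.6785)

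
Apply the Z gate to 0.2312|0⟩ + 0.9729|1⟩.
0.2312|0⟩ - 0.9729|1⟩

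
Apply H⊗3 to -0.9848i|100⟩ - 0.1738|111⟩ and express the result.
(-0.06145 - 0.3482i)|000⟩ + (0.06145 - 0.3482i)|001⟩ + (0.06145 - 0.3482i)|010⟩ + (-0.06145 - 0.3482i)|011⟩ + (0.06145 + 0.3482i)|100⟩ + (-0.06145 + 0.3482i)|101⟩ + (-0.06145 + 0.3482i)|110⟩ + (0.06145 + 0.3482i)|111⟩

H⊗3 gives amp(|y⟩) = (1/2√2) Σ_x (−1)^(x·y) amp(|x⟩), where x·y is the number of positions in which both x and y have a 1.
|000⟩: (-0.9848i - 0.1738)/(2√2) = (-0.06145 - 0.3482i)
|001⟩: (-0.9848i + 0.1738)/(2√2) = (0.06145 - 0.3482i)
|010⟩: (-0.9848i + 0.1738)/(2√2) = (0.06145 - 0.3482i)
|011⟩: (-0.9848i - 0.1738)/(2√2) = (-0.06145 - 0.3482i)
|100⟩: (0.9848i + 0.1738)/(2√2) = (0.06145 + 0.3482i)
|101⟩: (0.9848i - 0.1738)/(2√2) = (-0.06145 + 0.3482i)
|110⟩: (0.9848i - 0.1738)/(2√2) = (-0.06145 + 0.3482i)
|111⟩: (0.9848i + 0.1738)/(2√2) = (0.06145 + 0.3482i)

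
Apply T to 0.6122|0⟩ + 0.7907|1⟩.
0.6122|0⟩ + (0.5591 + 0.5591i)|1⟩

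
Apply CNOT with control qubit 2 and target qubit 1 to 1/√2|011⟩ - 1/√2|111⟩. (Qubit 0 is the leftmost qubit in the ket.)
1/√2|001⟩ - 1/√2|101⟩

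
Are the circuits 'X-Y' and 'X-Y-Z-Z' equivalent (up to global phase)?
Yes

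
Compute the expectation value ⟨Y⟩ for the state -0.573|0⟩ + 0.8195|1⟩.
0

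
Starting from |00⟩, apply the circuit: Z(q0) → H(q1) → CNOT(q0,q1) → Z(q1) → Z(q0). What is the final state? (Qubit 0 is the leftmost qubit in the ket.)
1/√2|00⟩ - 1/√2|01⟩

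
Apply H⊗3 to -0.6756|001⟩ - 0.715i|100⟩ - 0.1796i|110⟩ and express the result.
(-0.2389 - 0.3163i)|000⟩ + (0.2389 - 0.3163i)|001⟩ + (-0.2389 - 0.1893i)|010⟩ + (0.2389 - 0.1893i)|011⟩ + (-0.2389 + 0.3163i)|100⟩ + (0.2389 + 0.3163i)|101⟩ + (-0.2389 + 0.1893i)|110⟩ + (0.2389 + 0.1893i)|111⟩

H⊗3 gives amp(|y⟩) = (1/2√2) Σ_x (−1)^(x·y) amp(|x⟩), where x·y is the number of positions in which both x and y have a 1.
|000⟩: (-0.6756 - 0.715i - 0.1796i)/(2√2) = (-0.2389 - 0.3163i)
|001⟩: (0.6756 - 0.715i - 0.1796i)/(2√2) = (0.2389 - 0.3163i)
|010⟩: (-0.6756 - 0.715i + 0.1796i)/(2√2) = (-0.2389 - 0.1893i)
|011⟩: (0.6756 - 0.715i + 0.1796i)/(2√2) = (0.2389 - 0.1893i)
|100⟩: (-0.6756 + 0.715i + 0.1796i)/(2√2) = (-0.2389 + 0.3163i)
|101⟩: (0.6756 + 0.715i + 0.1796i)/(2√2) = (0.2389 + 0.3163i)
|110⟩: (-0.6756 + 0.715i - 0.1796i)/(2√2) = (-0.2389 + 0.1893i)
|111⟩: (0.6756 + 0.715i - 0.1796i)/(2√2) = (0.2389 + 0.1893i)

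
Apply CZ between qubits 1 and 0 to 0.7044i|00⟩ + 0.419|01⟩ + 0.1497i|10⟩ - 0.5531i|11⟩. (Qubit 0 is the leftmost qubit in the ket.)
0.7044i|00⟩ + 0.419|01⟩ + 0.1497i|10⟩ + 0.5531i|11⟩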